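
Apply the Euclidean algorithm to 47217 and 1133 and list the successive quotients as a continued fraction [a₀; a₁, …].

Repeatedly divide and take the remainder:
47217 ÷ 1133 → quotient 41, remainder 764
1133 ÷ 764 → quotient 1, remainder 369
764 ÷ 369 → quotient 2, remainder 26
369 ÷ 26 → quotient 14, remainder 5
26 ÷ 5 → quotient 5, remainder 1
5 ÷ 1 → quotient 5, remainder 0

[41; 1, 2, 14, 5, 5]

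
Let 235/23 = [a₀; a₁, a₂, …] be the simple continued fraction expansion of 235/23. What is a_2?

Repeatedly divide and take the remainder:
235 = 10·23 + 5, so a_0 = 10
23 = 4·5 + 3, so a_1 = 4
5 = 1·3 + 2, so a_2 = 1

1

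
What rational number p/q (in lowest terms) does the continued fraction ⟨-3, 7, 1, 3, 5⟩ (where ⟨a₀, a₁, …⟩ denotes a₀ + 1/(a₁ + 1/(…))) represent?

Compute successive convergents:
a_0 = -3: -3/1
a_1 = 7: -20/7
a_2 = 1: -23/8
a_3 = 3: -89/31
a_4 = 5: -468/163

-468/163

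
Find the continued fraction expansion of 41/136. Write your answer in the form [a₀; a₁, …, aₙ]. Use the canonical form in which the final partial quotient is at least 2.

[0; 3, 3, 6, 2]

Repeatedly divide and take the remainder:
⌊41/136⌋ = 0, remainder 41
⌊136/41⌋ = 3, remainder 13
⌊41/13⌋ = 3, remainder 2
⌊13/2⌋ = 6, remainder 1
⌊2/1⌋ = 2, remainder 0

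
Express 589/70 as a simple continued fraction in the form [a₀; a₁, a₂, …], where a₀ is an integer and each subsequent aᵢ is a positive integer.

[8; 2, 2, 2, 2, 2]

Run the Euclidean algorithm, recording each quotient:
⌊589/70⌋ = 8, remainder 29
⌊70/29⌋ = 2, remainder 12
⌊29/12⌋ = 2, remainder 5
⌊12/5⌋ = 2, remainder 2
⌊5/2⌋ = 2, remainder 1
⌊2/1⌋ = 2, remainder 0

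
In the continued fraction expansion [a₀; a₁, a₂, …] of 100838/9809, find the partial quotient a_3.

1

100838 ÷ 9809 → quotient 10, remainder 2748
9809 ÷ 2748 → quotient 3, remainder 1565
2748 ÷ 1565 → quotient 1, remainder 1183
1565 ÷ 1183 → quotient 1, remainder 382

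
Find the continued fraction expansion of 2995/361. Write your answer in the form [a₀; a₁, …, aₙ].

[8; 3, 2, 1, 2, 13]

Repeatedly divide and take the remainder:
⌊2995/361⌋ = 8, remainder 107
⌊361/107⌋ = 3, remainder 40
⌊107/40⌋ = 2, remainder 27
⌊40/27⌋ = 1, remainder 13
⌊27/13⌋ = 2, remainder 1
⌊13/1⌋ = 13, remainder 0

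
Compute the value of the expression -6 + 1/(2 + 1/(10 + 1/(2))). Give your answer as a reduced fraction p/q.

-243/44

Build up convergents one term at a time:
a_0 = -6: -6/1
a_1 = 2: -11/2
a_2 = 10: -116/21
a_3 = 2: -243/44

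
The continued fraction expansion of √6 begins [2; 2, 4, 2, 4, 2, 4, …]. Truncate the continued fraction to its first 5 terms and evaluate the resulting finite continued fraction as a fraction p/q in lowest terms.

a_0 = 2: 2/1
a_1 = 2: 5/2
a_2 = 4: 22/9
a_3 = 2: 49/20
a_4 = 4: 218/89

218/89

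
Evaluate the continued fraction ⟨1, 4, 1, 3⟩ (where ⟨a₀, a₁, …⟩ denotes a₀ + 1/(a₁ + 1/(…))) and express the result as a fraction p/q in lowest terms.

Work from the innermost term outward:
Start with 3.
1 + 1/(3/1) = 1 + 1/3 = 4/3
4 + 1/(4/3) = 4 + 3/4 = 19/4
1 + 1/(19/4) = 1 + 4/19 = 23/19

23/19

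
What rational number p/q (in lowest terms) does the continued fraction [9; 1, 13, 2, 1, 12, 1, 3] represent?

Start with 3.
1 + 1/(3/1) = 1 + 1/3 = 4/3
12 + 1/(4/3) = 12 + 3/4 = 51/4
1 + 1/(51/4) = 1 + 4/51 = 55/51
2 + 1/(55/51) = 2 + 51/55 = 161/55
13 + 1/(161/55) = 13 + 55/161 = 2148/161
1 + 1/(2148/161) = 1 + 161/2148 = 2309/2148
9 + 1/(2309/2148) = 9 + 2148/2309 = 22929/2309

22929/2309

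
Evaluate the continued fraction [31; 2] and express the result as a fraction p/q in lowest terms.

Start with 2.
31 + 1/(2/1) = 31 + 1/2 = 63/2

63/2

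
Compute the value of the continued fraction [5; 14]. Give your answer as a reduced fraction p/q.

71/14

Compute successive convergents:
a_0 = 5: 5/1
a_1 = 14: 71/14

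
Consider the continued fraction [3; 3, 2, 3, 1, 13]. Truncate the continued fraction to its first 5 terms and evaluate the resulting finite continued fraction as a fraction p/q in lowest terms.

102/31

Build up convergents one term at a time:
a_0 = 3: 3/1
a_1 = 3: 10/3
a_2 = 2: 23/7
a_3 = 3: 79/24
a_4 = 1: 102/31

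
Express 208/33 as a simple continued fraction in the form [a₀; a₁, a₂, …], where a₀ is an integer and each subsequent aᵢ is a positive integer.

[6; 3, 3, 3]

Repeatedly divide and take the remainder:
208 = 6·33 + 10, so a_0 = 6
33 = 3·10 + 3, so a_1 = 3
10 = 3·3 + 1, so a_2 = 3
3 = 3·1 + 0, so a_3 = 3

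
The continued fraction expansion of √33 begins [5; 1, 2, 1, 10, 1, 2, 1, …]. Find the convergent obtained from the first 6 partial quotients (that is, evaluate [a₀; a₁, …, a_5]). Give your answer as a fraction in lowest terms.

270/47

Build up convergents one term at a time:
a_0 = 5: 5/1
a_1 = 1: 6/1
a_2 = 2: 17/3
a_3 = 1: 23/4
a_4 = 10: 247/43
a_5 = 1: 270/47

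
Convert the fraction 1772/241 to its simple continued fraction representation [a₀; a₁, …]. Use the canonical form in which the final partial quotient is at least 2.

[7; 2, 1, 5, 14]

Apply division with remainder until the remainder is 0:
1772 ÷ 241 → quotient 7, remainder 85
241 ÷ 85 → quotient 2, remainder 71
85 ÷ 71 → quotient 1, remainder 14
71 ÷ 14 → quotient 5, remainder 1
14 ÷ 1 → quotient 14, remainder 0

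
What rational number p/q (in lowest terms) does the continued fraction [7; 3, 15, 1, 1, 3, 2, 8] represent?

a_0 = 7: 7/1
a_1 = 3: 22/3
a_2 = 15: 337/46
a_3 = 1: 359/49
a_4 = 1: 696/95
a_5 = 3: 2447/334
a_6 = 2: 5590/763
a_7 = 8: 47167/6438

47167/6438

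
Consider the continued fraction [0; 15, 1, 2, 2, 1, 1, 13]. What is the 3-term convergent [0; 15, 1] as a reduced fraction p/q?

1/16

a_0 = 0: 0/1
a_1 = 15: 1/15
a_2 = 1: 1/16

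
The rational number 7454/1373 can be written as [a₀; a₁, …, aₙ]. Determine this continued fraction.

[5; 2, 3, 48, 1, 3]

7454 = 5·1373 + 589, so a_0 = 5
1373 = 2·589 + 195, so a_1 = 2
589 = 3·195 + 4, so a_2 = 3
195 = 48·4 + 3, so a_3 = 48
4 = 1·3 + 1, so a_4 = 1
3 = 3·1 + 0, so a_5 = 3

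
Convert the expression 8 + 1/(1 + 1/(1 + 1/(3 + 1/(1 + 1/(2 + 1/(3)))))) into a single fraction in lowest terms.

Start with 3.
2 + 1/(3/1) = 2 + 1/3 = 7/3
1 + 1/(7/3) = 1 + 3/7 = 10/7
3 + 1/(10/7) = 3 + 7/10 = 37/10
1 + 1/(37/10) = 1 + 10/37 = 47/37
1 + 1/(47/37) = 1 + 37/47 = 84/47
8 + 1/(84/47) = 8 + 47/84 = 719/84

719/84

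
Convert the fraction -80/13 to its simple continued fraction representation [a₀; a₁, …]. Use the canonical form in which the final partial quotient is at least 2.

[-7; 1, 5, 2]

⌊-80/13⌋ = -7, remainder 11
⌊13/11⌋ = 1, remainder 2
⌊11/2⌋ = 5, remainder 1
⌊2/1⌋ = 2, remainder 0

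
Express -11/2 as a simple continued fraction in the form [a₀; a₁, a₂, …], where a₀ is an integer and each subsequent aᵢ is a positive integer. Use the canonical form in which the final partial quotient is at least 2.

-11 = -6·2 + 1, so a_0 = -6
2 = 2·1 + 0, so a_1 = 2

[-6; 2]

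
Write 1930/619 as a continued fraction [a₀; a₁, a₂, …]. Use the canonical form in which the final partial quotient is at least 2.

⌊1930/619⌋ = 3, remainder 73
⌊619/73⌋ = 8, remainder 35
⌊73/35⌋ = 2, remainder 3
⌊35/3⌋ = 11, remainder 2
⌊3/2⌋ = 1, remainder 1
⌊2/1⌋ = 2, remainder 0

[3; 8, 2, 11, 1, 2]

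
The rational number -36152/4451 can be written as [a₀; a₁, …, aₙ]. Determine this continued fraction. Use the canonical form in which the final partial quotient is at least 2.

[-9; 1, 7, 5, 2, 49]

-36152 ÷ 4451 → quotient -9, remainder 3907
4451 ÷ 3907 → quotient 1, remainder 544
3907 ÷ 544 → quotient 7, remainder 99
544 ÷ 99 → quotient 5, remainder 49
99 ÷ 49 → quotient 2, remainder 1
49 ÷ 1 → quotient 49, remainder 0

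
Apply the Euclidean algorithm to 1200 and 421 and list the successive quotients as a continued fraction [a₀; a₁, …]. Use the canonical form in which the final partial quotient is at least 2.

1200 ÷ 421 → quotient 2, remainder 358
421 ÷ 358 → quotient 1, remainder 63
358 ÷ 63 → quotient 5, remainder 43
63 ÷ 43 → quotient 1, remainder 20
43 ÷ 20 → quotient 2, remainder 3
20 ÷ 3 → quotient 6, remainder 2
3 ÷ 2 → quotient 1, remainder 1
2 ÷ 1 → quotient 2, remainder 0

[2; 1, 5, 1, 2, 6, 1, 2]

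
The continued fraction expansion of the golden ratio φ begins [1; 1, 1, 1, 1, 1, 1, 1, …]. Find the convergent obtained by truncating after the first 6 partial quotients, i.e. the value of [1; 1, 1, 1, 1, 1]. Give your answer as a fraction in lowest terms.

Start with 1.
1 + 1/(1/1) = 1 + 1/1 = 2/1
1 + 1/(2/1) = 1 + 1/2 = 3/2
1 + 1/(3/2) = 1 + 2/3 = 5/3
1 + 1/(5/3) = 1 + 3/5 = 8/5
1 + 1/(8/5) = 1 + 5/8 = 13/8

13/8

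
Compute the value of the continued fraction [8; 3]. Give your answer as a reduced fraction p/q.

25/3

Start with 3.
8 + 1/(3/1) = 8 + 1/3 = 25/3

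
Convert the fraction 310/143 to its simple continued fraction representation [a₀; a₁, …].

[2; 5, 1, 23]

Run the Euclidean algorithm, recording each quotient:
⌊310/143⌋ = 2, remainder 24
⌊143/24⌋ = 5, remainder 23
⌊24/23⌋ = 1, remainder 1
⌊23/1⌋ = 23, remainder 0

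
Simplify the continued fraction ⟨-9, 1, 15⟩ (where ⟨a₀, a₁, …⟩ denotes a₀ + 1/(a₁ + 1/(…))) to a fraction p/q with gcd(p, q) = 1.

-129/16

Collapse the nested fraction from the inside out:
Start with 15.
1 + 1/(15/1) = 1 + 1/15 = 16/15
-9 + 1/(16/15) = -9 + 15/16 = -129/16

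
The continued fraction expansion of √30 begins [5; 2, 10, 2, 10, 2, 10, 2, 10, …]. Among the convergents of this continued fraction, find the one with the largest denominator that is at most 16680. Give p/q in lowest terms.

55435/10121

List convergents until the denominator exceeds the bound:
a_0 = 5: 5/1  (≤ bound)
a_1 = 2: 11/2  (≤ bound)
a_2 = 10: 115/21  (≤ bound)
a_3 = 2: 241/44  (≤ bound)
a_4 = 10: 2525/461  (≤ bound)
a_5 = 2: 5291/966  (≤ bound)
a_6 = 10: 55435/10121  (≤ bound)
a_7 = 2: 116161/21208  (> 16680, stop)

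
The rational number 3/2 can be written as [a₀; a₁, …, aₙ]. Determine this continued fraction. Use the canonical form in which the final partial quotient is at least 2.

[1; 2]

3 = 1·2 + 1, so a_0 = 1
2 = 2·1 + 0, so a_1 = 2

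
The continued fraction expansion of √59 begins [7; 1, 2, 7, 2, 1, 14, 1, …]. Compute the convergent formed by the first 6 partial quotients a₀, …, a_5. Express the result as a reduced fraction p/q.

530/69

a_0 = 7: 7/1
a_1 = 1: 8/1
a_2 = 2: 23/3
a_3 = 7: 169/22
a_4 = 2: 361/47
a_5 = 1: 530/69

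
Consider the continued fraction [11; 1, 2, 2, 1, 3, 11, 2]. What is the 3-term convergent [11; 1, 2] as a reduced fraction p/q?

Start with 2.
1 + 1/(2/1) = 1 + 1/2 = 3/2
11 + 1/(3/2) = 11 + 2/3 = 35/3

35/3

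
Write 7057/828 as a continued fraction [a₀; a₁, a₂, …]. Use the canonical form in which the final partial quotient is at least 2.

7057 ÷ 828 → quotient 8, remainder 433
828 ÷ 433 → quotient 1, remainder 395
433 ÷ 395 → quotient 1, remainder 38
395 ÷ 38 → quotient 10, remainder 15
38 ÷ 15 → quotient 2, remainder 8
15 ÷ 8 → quotient 1, remainder 7
8 ÷ 7 → quotient 1, remainder 1
7 ÷ 1 → quotient 7, remainder 0

[8; 1, 1, 10, 2, 1, 1, 7]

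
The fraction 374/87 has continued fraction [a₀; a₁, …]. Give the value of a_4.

8

Run the Euclidean algorithm, recording each quotient:
374 = 4·87 + 26, so a_0 = 4
87 = 3·26 + 9, so a_1 = 3
26 = 2·9 + 8, so a_2 = 2
9 = 1·8 + 1, so a_3 = 1
8 = 8·1 + 0, so a_4 = 8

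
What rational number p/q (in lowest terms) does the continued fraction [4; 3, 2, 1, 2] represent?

Start with 2.
1 + 1/(2/1) = 1 + 1/2 = 3/2
2 + 1/(3/2) = 2 + 2/3 = 8/3
3 + 1/(8/3) = 3 + 3/8 = 27/8
4 + 1/(27/8) = 4 + 8/27 = 116/27

116/27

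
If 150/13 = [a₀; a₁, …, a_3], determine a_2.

150 = 11·13 + 7, so a_0 = 11
13 = 1·7 + 6, so a_1 = 1
7 = 1·6 + 1, so a_2 = 1

1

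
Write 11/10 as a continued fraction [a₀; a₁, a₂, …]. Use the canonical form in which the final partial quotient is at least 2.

11 ÷ 10 → quotient 1, remainder 1
10 ÷ 1 → quotient 10, remainder 0

[1; 10]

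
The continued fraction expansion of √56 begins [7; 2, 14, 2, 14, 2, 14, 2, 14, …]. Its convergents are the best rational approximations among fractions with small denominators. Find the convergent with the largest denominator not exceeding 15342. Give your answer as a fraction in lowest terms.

a_0 = 7: 7/1  (≤ bound)
a_1 = 2: 15/2  (≤ bound)
a_2 = 14: 217/29  (≤ bound)
a_3 = 2: 449/60  (≤ bound)
a_4 = 14: 6503/869  (≤ bound)
a_5 = 2: 13455/1798  (≤ bound)
a_6 = 14: 194873/26041  (> 15342, stop)

13455/1798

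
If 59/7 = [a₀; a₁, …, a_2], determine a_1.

2

59 = 8·7 + 3, so a_0 = 8
7 = 2·3 + 1, so a_1 = 2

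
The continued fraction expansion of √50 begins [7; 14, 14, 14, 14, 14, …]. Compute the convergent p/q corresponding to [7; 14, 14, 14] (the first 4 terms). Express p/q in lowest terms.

Start with 14.
14 + 1/(14/1) = 14 + 1/14 = 197/14
14 + 1/(197/14) = 14 + 14/197 = 2772/197
7 + 1/(2772/197) = 7 + 197/2772 = 19601/2772

19601/2772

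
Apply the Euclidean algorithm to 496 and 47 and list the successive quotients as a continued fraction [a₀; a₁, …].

[10; 1, 1, 4, 5]

⌊496/47⌋ = 10, remainder 26
⌊47/26⌋ = 1, remainder 21
⌊26/21⌋ = 1, remainder 5
⌊21/5⌋ = 4, remainder 1
⌊5/1⌋ = 5, remainder 0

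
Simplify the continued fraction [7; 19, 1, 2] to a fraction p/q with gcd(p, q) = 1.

a_0 = 7: 7/1
a_1 = 19: 134/19
a_2 = 1: 141/20
a_3 = 2: 416/59

416/59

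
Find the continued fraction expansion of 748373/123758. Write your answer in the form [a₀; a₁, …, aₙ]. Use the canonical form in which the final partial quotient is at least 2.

⌊748373/123758⌋ = 6, remainder 5825
⌊123758/5825⌋ = 21, remainder 1433
⌊5825/1433⌋ = 4, remainder 93
⌊1433/93⌋ = 15, remainder 38
⌊93/38⌋ = 2, remainder 17
⌊38/17⌋ = 2, remainder 4
⌊17/4⌋ = 4, remainder 1
⌊4/1⌋ = 4, remainder 0

[6; 21, 4, 15, 2, 2, 4, 4]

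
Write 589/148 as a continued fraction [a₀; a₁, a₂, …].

[3; 1, 48, 3]

589 = 3·148 + 145, so a_0 = 3
148 = 1·145 + 3, so a_1 = 1
145 = 48·3 + 1, so a_2 = 48
3 = 3·1 + 0, so a_3 = 3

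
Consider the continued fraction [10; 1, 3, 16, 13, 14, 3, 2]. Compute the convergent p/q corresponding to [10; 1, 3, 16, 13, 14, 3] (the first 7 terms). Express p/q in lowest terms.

394687/36702

Starting at the tail and folding back:
Start with 3.
14 + 1/(3/1) = 14 + 1/3 = 43/3
13 + 1/(43/3) = 13 + 3/43 = 562/43
16 + 1/(562/43) = 16 + 43/562 = 9035/562
3 + 1/(9035/562) = 3 + 562/9035 = 27667/9035
1 + 1/(27667/9035) = 1 + 9035/27667 = 36702/27667
10 + 1/(36702/27667) = 10 + 27667/36702 = 394687/36702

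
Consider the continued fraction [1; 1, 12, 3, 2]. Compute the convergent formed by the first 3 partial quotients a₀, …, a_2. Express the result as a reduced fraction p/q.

a_0 = 1: 1/1
a_1 = 1: 2/1
a_2 = 12: 25/13

25/13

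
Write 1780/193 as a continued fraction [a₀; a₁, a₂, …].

⌊1780/193⌋ = 9, remainder 43
⌊193/43⌋ = 4, remainder 21
⌊43/21⌋ = 2, remainder 1
⌊21/1⌋ = 21, remainder 0

[9; 4, 2, 21]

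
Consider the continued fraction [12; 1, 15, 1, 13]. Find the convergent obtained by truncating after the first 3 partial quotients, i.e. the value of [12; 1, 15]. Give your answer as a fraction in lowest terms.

207/16

Build up convergents one term at a time:
a_0 = 12: 12/1
a_1 = 1: 13/1
a_2 = 15: 207/16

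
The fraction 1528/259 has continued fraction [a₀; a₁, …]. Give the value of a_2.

8

Repeatedly divide and take the remainder:
1528 = 5·259 + 233, so a_0 = 5
259 = 1·233 + 26, so a_1 = 1
233 = 8·26 + 25, so a_2 = 8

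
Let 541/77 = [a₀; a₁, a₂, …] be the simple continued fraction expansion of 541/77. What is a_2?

541 ÷ 77 → quotient 7, remainder 2
77 ÷ 2 → quotient 38, remainder 1
2 ÷ 1 → quotient 2, remainder 0

2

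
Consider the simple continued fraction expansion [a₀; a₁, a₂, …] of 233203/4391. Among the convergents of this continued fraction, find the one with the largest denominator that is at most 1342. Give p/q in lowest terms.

a_0 = 53: 53/1  (≤ bound)
a_1 = 9: 478/9  (≤ bound)
a_2 = 6: 2921/55  (≤ bound)
a_3 = 1: 3399/64  (≤ bound)
a_4 = 3: 13118/247  (≤ bound)
a_5 = 5: 68989/1299  (≤ bound)
a_6 = 1: 82107/1546  (> 1342, stop)

68989/1299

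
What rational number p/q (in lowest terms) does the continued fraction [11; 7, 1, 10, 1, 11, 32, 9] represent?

3649468/328003

Start with 9.
32 + 1/(9/1) = 32 + 1/9 = 289/9
11 + 1/(289/9) = 11 + 9/289 = 3188/289
1 + 1/(3188/289) = 1 + 289/3188 = 3477/3188
10 + 1/(3477/3188) = 10 + 3188/3477 = 37958/3477
1 + 1/(37958/3477) = 1 + 3477/37958 = 41435/37958
7 + 1/(41435/37958) = 7 + 37958/41435 = 328003/41435
11 + 1/(328003/41435) = 11 + 41435/328003 = 3649468/328003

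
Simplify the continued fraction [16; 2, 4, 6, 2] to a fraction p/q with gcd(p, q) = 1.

1990/121

Start with 2.
6 + 1/(2/1) = 6 + 1/2 = 13/2
4 + 1/(13/2) = 4 + 2/13 = 54/13
2 + 1/(54/13) = 2 + 13/54 = 121/54
16 + 1/(121/54) = 16 + 54/121 = 1990/121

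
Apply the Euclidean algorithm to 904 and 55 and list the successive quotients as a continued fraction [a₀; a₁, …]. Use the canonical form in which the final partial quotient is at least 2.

[16; 2, 3, 2, 3]

904 ÷ 55 → quotient 16, remainder 24
55 ÷ 24 → quotient 2, remainder 7
24 ÷ 7 → quotient 3, remainder 3
7 ÷ 3 → quotient 2, remainder 1
3 ÷ 1 → quotient 3, remainder 0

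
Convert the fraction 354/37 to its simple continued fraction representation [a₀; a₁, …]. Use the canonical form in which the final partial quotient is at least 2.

[9; 1, 1, 3, 5]

Run the Euclidean algorithm, recording each quotient:
⌊354/37⌋ = 9, remainder 21
⌊37/21⌋ = 1, remainder 16
⌊21/16⌋ = 1, remainder 5
⌊16/5⌋ = 3, remainder 1
⌊5/1⌋ = 5, remainder 0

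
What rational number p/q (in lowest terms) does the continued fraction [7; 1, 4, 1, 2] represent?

Starting at the tail and folding back:
Start with 2.
1 + 1/(2/1) = 1 + 1/2 = 3/2
4 + 1/(3/2) = 4 + 2/3 = 14/3
1 + 1/(14/3) = 1 + 3/14 = 17/14
7 + 1/(17/14) = 7 + 14/17 = 133/17

133/17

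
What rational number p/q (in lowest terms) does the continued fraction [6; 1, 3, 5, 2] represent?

311/46

Work from the innermost term outward:
Start with 2.
5 + 1/(2/1) = 5 + 1/2 = 11/2
3 + 1/(11/2) = 3 + 2/11 = 35/11
1 + 1/(35/11) = 1 + 11/35 = 46/35
6 + 1/(46/35) = 6 + 35/46 = 311/46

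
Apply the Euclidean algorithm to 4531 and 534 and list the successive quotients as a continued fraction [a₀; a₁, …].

[8; 2, 16, 5, 3]

Repeatedly divide and take the remainder:
4531 ÷ 534 → quotient 8, remainder 259
534 ÷ 259 → quotient 2, remainder 16
259 ÷ 16 → quotient 16, remainder 3
16 ÷ 3 → quotient 5, remainder 1
3 ÷ 1 → quotient 3, remainder 0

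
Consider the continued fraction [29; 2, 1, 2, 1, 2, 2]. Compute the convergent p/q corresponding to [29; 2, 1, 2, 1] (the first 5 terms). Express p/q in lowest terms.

323/11

Start with 1.
2 + 1/(1/1) = 2 + 1/1 = 3/1
1 + 1/(3/1) = 1 + 1/3 = 4/3
2 + 1/(4/3) = 2 + 3/4 = 11/4
29 + 1/(11/4) = 29 + 4/11 = 323/11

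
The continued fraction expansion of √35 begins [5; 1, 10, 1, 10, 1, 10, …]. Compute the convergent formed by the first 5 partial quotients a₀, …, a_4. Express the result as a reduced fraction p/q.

775/131

a_0 = 5: 5/1
a_1 = 1: 6/1
a_2 = 10: 65/11
a_3 = 1: 71/12
a_4 = 10: 775/131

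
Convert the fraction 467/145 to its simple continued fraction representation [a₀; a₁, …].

[3; 4, 1, 1, 7, 2]

467 ÷ 145 → quotient 3, remainder 32
145 ÷ 32 → quotient 4, remainder 17
32 ÷ 17 → quotient 1, remainder 15
17 ÷ 15 → quotient 1, remainder 2
15 ÷ 2 → quotient 7, remainder 1
2 ÷ 1 → quotient 2, remainder 0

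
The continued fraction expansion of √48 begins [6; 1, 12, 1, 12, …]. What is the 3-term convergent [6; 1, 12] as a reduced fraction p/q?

Start with 12.
1 + 1/(12/1) = 1 + 1/12 = 13/12
6 + 1/(13/12) = 6 + 12/13 = 90/13

90/13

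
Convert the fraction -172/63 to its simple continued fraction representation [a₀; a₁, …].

⌊-172/63⌋ = -3, remainder 17
⌊63/17⌋ = 3, remainder 12
⌊17/12⌋ = 1, remainder 5
⌊12/5⌋ = 2, remainder 2
⌊5/2⌋ = 2, remainder 1
⌊2/1⌋ = 2, remainder 0

[-3; 3, 1, 2, 2, 2]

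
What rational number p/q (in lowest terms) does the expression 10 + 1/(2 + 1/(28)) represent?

598/57

Work from the innermost term outward:
Start with 28.
2 + 1/(28/1) = 2 + 1/28 = 57/28
10 + 1/(57/28) = 10 + 28/57 = 598/57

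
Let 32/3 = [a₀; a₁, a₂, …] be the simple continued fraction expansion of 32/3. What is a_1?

1

Apply division with remainder until the remainder is 0:
⌊32/3⌋ = 10, remainder 2
⌊3/2⌋ = 1, remainder 1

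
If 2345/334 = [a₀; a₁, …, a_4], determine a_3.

Run the Euclidean algorithm, recording each quotient:
2345 ÷ 334 → quotient 7, remainder 7
334 ÷ 7 → quotient 47, remainder 5
7 ÷ 5 → quotient 1, remainder 2
5 ÷ 2 → quotient 2, remainder 1

2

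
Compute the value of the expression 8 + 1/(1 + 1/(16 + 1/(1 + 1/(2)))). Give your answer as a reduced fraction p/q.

Work from the innermost term outward:
Start with 2.
1 + 1/(2/1) = 1 + 1/2 = 3/2
16 + 1/(3/2) = 16 + 2/3 = 50/3
1 + 1/(50/3) = 1 + 3/50 = 53/50
8 + 1/(53/50) = 8 + 50/53 = 474/53

474/53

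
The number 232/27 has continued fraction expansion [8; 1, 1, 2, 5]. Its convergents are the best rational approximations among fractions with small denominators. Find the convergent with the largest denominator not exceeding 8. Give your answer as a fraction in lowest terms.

a_0 = 8: 8/1  (≤ bound)
a_1 = 1: 9/1  (≤ bound)
a_2 = 1: 17/2  (≤ bound)
a_3 = 2: 43/5  (≤ bound)
a_4 = 5: 232/27  (> 8, stop)

43/5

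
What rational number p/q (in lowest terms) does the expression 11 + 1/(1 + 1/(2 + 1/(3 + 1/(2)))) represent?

Start with 2.
3 + 1/(2/1) = 3 + 1/2 = 7/2
2 + 1/(7/2) = 2 + 2/7 = 16/7
1 + 1/(16/7) = 1 + 7/16 = 23/16
11 + 1/(23/16) = 11 + 16/23 = 269/23

269/23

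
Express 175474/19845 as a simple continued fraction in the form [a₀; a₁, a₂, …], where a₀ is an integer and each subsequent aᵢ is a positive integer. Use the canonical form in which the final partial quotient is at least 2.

[8; 1, 5, 2, 1, 22, 46]

Repeatedly divide and take the remainder:
⌊175474/19845⌋ = 8, remainder 16714
⌊19845/16714⌋ = 1, remainder 3131
⌊16714/3131⌋ = 5, remainder 1059
⌊3131/1059⌋ = 2, remainder 1013
⌊1059/1013⌋ = 1, remainder 46
⌊1013/46⌋ = 22, remainder 1
⌊46/1⌋ = 46, remainder 0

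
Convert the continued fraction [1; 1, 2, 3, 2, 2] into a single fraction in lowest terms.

Start with 2.
2 + 1/(2/1) = 2 + 1/2 = 5/2
3 + 1/(5/2) = 3 + 2/5 = 17/5
2 + 1/(17/5) = 2 + 5/17 = 39/17
1 + 1/(39/17) = 1 + 17/39 = 56/39
1 + 1/(56/39) = 1 + 39/56 = 95/56

95/56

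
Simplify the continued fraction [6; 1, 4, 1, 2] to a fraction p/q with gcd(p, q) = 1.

116/17

Collapse the nested fraction from the inside out:
Start with 2.
1 + 1/(2/1) = 1 + 1/2 = 3/2
4 + 1/(3/2) = 4 + 2/3 = 14/3
1 + 1/(14/3) = 1 + 3/14 = 17/14
6 + 1/(17/14) = 6 + 14/17 = 116/17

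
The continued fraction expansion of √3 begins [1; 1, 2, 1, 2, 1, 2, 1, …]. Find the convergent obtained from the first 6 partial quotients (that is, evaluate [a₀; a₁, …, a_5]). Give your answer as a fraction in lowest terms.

a_0 = 1: 1/1
a_1 = 1: 2/1
a_2 = 2: 5/3
a_3 = 1: 7/4
a_4 = 2: 19/11
a_5 = 1: 26/15

26/15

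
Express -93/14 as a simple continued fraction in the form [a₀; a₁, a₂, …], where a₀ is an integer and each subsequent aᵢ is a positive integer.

-93 ÷ 14 → quotient -7, remainder 5
14 ÷ 5 → quotient 2, remainder 4
5 ÷ 4 → quotient 1, remainder 1
4 ÷ 1 → quotient 4, remainder 0

[-7; 2, 1, 4]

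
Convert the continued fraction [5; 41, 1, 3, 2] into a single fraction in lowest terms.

1889/376

a_0 = 5: 5/1
a_1 = 41: 206/41
a_2 = 1: 211/42
a_3 = 3: 839/167
a_4 = 2: 1889/376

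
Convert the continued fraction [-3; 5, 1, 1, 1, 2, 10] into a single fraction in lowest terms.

Use the convergent recurrence hₖ = aₖ·hₖ₋₁ + hₖ₋₂ (and likewise for the denominators kₖ):
a_0 = -3: -3/1
a_1 = 5: -14/5
a_2 = 1: -17/6
a_3 = 1: -31/11
a_4 = 1: -48/17
a_5 = 2: -127/45
a_6 = 10: -1318/467

-1318/467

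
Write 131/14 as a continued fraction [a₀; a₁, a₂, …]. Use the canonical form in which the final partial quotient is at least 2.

[9; 2, 1, 4]

⌊131/14⌋ = 9, remainder 5
⌊14/5⌋ = 2, remainder 4
⌊5/4⌋ = 1, remainder 1
⌊4/1⌋ = 4, remainder 0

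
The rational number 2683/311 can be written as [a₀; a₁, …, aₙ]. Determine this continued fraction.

[8; 1, 1, 1, 2, 7, 2, 2]

Repeatedly divide and take the remainder:
⌊2683/311⌋ = 8, remainder 195
⌊311/195⌋ = 1, remainder 116
⌊195/116⌋ = 1, remainder 79
⌊116/79⌋ = 1, remainder 37
⌊79/37⌋ = 2, remainder 5
⌊37/5⌋ = 7, remainder 2
⌊5/2⌋ = 2, remainder 1
⌊2/1⌋ = 2, remainder 0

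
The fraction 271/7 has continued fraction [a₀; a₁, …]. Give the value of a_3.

⌊271/7⌋ = 38, remainder 5
⌊7/5⌋ = 1, remainder 2
⌊5/2⌋ = 2, remainder 1
⌊2/1⌋ = 2, remainder 0

2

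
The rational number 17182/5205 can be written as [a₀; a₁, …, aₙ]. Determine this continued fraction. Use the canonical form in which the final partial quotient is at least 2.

[3; 3, 3, 9, 6, 9]

17182 = 3·5205 + 1567, so a_0 = 3
5205 = 3·1567 + 504, so a_1 = 3
1567 = 3·504 + 55, so a_2 = 3
504 = 9·55 + 9, so a_3 = 9
55 = 6·9 + 1, so a_4 = 6
9 = 9·1 + 0, so a_5 = 9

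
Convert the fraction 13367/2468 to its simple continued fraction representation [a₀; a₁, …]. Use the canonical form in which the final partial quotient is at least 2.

13367 = 5·2468 + 1027, so a_0 = 5
2468 = 2·1027 + 414, so a_1 = 2
1027 = 2·414 + 199, so a_2 = 2
414 = 2·199 + 16, so a_3 = 2
199 = 12·16 + 7, so a_4 = 12
16 = 2·7 + 2, so a_5 = 2
7 = 3·2 + 1, so a_6 = 3
2 = 2·1 + 0, so a_7 = 2

[5; 2, 2, 2, 12, 2, 3, 2]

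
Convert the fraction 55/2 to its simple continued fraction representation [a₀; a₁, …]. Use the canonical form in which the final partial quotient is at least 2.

55 ÷ 2 → quotient 27, remainder 1
2 ÷ 1 → quotient 2, remainder 0

[27; 2]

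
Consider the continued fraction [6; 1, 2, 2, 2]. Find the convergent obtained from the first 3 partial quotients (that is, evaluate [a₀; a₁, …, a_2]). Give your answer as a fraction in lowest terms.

a_0 = 6: 6/1
a_1 = 1: 7/1
a_2 = 2: 20/3

20/3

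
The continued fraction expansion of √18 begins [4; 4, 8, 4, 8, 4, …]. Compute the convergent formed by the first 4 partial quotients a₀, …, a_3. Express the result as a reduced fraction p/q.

577/136

Start with 4.
8 + 1/(4/1) = 8 + 1/4 = 33/4
4 + 1/(33/4) = 4 + 4/33 = 136/33
4 + 1/(136/33) = 4 + 33/136 = 577/136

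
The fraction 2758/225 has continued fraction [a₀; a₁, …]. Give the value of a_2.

1

2758 = 12·225 + 58, so a_0 = 12
225 = 3·58 + 51, so a_1 = 3
58 = 1·51 + 7, so a_2 = 1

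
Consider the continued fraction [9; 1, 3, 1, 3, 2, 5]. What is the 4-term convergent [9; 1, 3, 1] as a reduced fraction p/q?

Build up convergents one term at a time:
a_0 = 9: 9/1
a_1 = 1: 10/1
a_2 = 3: 39/4
a_3 = 1: 49/5

49/5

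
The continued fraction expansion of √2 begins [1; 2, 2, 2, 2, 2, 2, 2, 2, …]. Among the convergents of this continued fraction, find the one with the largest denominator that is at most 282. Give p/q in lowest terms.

239/169

a_0 = 1: 1/1  (≤ bound)
a_1 = 2: 3/2  (≤ bound)
a_2 = 2: 7/5  (≤ bound)
a_3 = 2: 17/12  (≤ bound)
a_4 = 2: 41/29  (≤ bound)
a_5 = 2: 99/70  (≤ bound)
a_6 = 2: 239/169  (≤ bound)
a_7 = 2: 577/408  (> 282, stop)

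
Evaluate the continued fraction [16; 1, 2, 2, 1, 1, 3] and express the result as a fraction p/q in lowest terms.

1019/61

Build up convergents one term at a time:
a_0 = 16: 16/1
a_1 = 1: 17/1
a_2 = 2: 50/3
a_3 = 2: 117/7
a_4 = 1: 167/10
a_5 = 1: 284/17
a_6 = 3: 1019/61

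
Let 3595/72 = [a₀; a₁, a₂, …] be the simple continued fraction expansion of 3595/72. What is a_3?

2

3595 = 49·72 + 67, so a_0 = 49
72 = 1·67 + 5, so a_1 = 1
67 = 13·5 + 2, so a_2 = 13
5 = 2·2 + 1, so a_3 = 2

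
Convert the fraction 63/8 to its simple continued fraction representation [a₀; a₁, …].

[7; 1, 7]

63 ÷ 8 → quotient 7, remainder 7
8 ÷ 7 → quotient 1, remainder 1
7 ÷ 1 → quotient 7, remainder 0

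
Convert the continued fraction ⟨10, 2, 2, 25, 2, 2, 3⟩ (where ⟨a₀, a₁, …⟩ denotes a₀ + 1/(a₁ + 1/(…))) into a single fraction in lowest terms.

22821/2194

a_0 = 10: 10/1
a_1 = 2: 21/2
a_2 = 2: 52/5
a_3 = 25: 1321/127
a_4 = 2: 2694/259
a_5 = 2: 6709/645
a_6 = 3: 22821/2194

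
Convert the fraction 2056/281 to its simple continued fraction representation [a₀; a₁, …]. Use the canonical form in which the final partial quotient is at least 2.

⌊2056/281⌋ = 7, remainder 89
⌊281/89⌋ = 3, remainder 14
⌊89/14⌋ = 6, remainder 5
⌊14/5⌋ = 2, remainder 4
⌊5/4⌋ = 1, remainder 1
⌊4/1⌋ = 4, remainder 0

[7; 3, 6, 2, 1, 4]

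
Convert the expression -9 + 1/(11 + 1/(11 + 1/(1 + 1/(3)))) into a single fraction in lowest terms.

-4642/521

Start with 3.
1 + 1/(3/1) = 1 + 1/3 = 4/3
11 + 1/(4/3) = 11 + 3/4 = 47/4
11 + 1/(47/4) = 11 + 4/47 = 521/47
-9 + 1/(521/47) = -9 + 47/521 = -4642/521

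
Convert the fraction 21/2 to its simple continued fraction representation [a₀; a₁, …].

Repeatedly divide and take the remainder:
21 ÷ 2 → quotient 10, remainder 1
2 ÷ 1 → quotient 2, remainder 0

[10; 2]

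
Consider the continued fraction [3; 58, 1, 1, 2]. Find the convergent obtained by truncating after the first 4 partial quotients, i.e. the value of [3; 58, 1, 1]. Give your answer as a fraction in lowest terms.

353/117

Build up convergents one term at a time:
a_0 = 3: 3/1
a_1 = 58: 175/58
a_2 = 1: 178/59
a_3 = 1: 353/117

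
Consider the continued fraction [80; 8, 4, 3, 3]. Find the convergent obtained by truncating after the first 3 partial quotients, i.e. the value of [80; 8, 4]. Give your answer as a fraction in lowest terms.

2644/33

a_0 = 80: 80/1
a_1 = 8: 641/8
a_2 = 4: 2644/33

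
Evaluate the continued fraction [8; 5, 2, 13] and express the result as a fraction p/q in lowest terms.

1211/148

Start with 13.
2 + 1/(13/1) = 2 + 1/13 = 27/13
5 + 1/(27/13) = 5 + 13/27 = 148/27
8 + 1/(148/27) = 8 + 27/148 = 1211/148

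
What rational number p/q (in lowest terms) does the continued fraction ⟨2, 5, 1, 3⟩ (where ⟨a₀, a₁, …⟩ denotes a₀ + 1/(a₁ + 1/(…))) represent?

50/23

Build up convergents one term at a time:
a_0 = 2: 2/1
a_1 = 5: 11/5
a_2 = 1: 13/6
a_3 = 3: 50/23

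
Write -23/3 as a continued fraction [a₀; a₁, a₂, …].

-23 ÷ 3 → quotient -8, remainder 1
3 ÷ 1 → quotient 3, remainder 0

[-8; 3]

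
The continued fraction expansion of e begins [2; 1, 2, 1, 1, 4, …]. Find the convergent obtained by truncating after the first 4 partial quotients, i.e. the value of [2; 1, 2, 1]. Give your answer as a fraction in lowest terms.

11/4

a_0 = 2: 2/1
a_1 = 1: 3/1
a_2 = 2: 8/3
a_3 = 1: 11/4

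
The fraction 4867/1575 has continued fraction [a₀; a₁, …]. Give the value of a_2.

10

Apply division with remainder until the remainder is 0:
⌊4867/1575⌋ = 3, remainder 142
⌊1575/142⌋ = 11, remainder 13
⌊142/13⌋ = 10, remainder 12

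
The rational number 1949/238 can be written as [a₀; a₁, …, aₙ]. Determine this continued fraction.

⌊1949/238⌋ = 8, remainder 45
⌊238/45⌋ = 5, remainder 13
⌊45/13⌋ = 3, remainder 6
⌊13/6⌋ = 2, remainder 1
⌊6/1⌋ = 6, remainder 0

[8; 5, 3, 2, 6]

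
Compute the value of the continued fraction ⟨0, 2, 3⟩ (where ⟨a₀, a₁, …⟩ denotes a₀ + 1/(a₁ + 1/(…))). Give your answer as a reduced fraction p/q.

3/7

Starting at the tail and folding back:
Start with 3.
2 + 1/(3/1) = 2 + 1/3 = 7/3
0 + 1/(7/3) = 0 + 3/7 = 3/7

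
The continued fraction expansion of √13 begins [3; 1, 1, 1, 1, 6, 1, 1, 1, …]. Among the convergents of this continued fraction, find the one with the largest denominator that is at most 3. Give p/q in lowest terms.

a_0 = 3: 3/1  (≤ bound)
a_1 = 1: 4/1  (≤ bound)
a_2 = 1: 7/2  (≤ bound)
a_3 = 1: 11/3  (≤ bound)
a_4 = 1: 18/5  (> 3, stop)

11/3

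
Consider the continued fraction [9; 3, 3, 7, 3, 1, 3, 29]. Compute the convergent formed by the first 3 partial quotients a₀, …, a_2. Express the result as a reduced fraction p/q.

93/10

Start with 3.
3 + 1/(3/1) = 3 + 1/3 = 10/3
9 + 1/(10/3) = 9 + 3/10 = 93/10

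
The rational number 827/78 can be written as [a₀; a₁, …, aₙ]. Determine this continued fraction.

Run the Euclidean algorithm, recording each quotient:
⌊827/78⌋ = 10, remainder 47
⌊78/47⌋ = 1, remainder 31
⌊47/31⌋ = 1, remainder 16
⌊31/16⌋ = 1, remainder 15
⌊16/15⌋ = 1, remainder 1
⌊15/1⌋ = 15, remainder 0

[10; 1, 1, 1, 1, 15]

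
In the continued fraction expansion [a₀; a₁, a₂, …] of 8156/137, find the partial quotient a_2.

Apply division with remainder until the remainder is 0:
⌊8156/137⌋ = 59, remainder 73
⌊137/73⌋ = 1, remainder 64
⌊73/64⌋ = 1, remainder 9

1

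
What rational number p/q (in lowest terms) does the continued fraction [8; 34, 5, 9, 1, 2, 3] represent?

Start with 3.
2 + 1/(3/1) = 2 + 1/3 = 7/3
1 + 1/(7/3) = 1 + 3/7 = 10/7
9 + 1/(10/7) = 9 + 7/10 = 97/10
5 + 1/(97/10) = 5 + 10/97 = 495/97
34 + 1/(495/97) = 34 + 97/495 = 16927/495
8 + 1/(16927/495) = 8 + 495/16927 = 135911/16927

135911/16927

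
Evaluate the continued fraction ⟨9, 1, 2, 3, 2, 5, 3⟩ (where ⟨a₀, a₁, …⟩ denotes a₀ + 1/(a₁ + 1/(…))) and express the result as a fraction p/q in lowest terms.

3859/398

Collapse the nested fraction from the inside out:
Start with 3.
5 + 1/(3/1) = 5 + 1/3 = 16/3
2 + 1/(16/3) = 2 + 3/16 = 35/16
3 + 1/(35/16) = 3 + 16/35 = 121/35
2 + 1/(121/35) = 2 + 35/121 = 277/121
1 + 1/(277/121) = 1 + 121/277 = 398/277
9 + 1/(398/277) = 9 + 277/398 = 3859/398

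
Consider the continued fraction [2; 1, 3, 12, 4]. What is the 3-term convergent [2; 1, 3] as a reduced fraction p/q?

11/4

Start with 3.
1 + 1/(3/1) = 1 + 1/3 = 4/3
2 + 1/(4/3) = 2 + 3/4 = 11/4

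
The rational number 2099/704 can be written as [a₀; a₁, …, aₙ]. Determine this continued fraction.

⌊2099/704⌋ = 2, remainder 691
⌊704/691⌋ = 1, remainder 13
⌊691/13⌋ = 53, remainder 2
⌊13/2⌋ = 6, remainder 1
⌊2/1⌋ = 2, remainder 0

[2; 1, 53, 6, 2]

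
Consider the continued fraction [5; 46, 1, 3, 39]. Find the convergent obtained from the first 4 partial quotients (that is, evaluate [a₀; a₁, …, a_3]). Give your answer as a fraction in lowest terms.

Compute successive convergents:
a_0 = 5: 5/1
a_1 = 46: 231/46
a_2 = 1: 236/47
a_3 = 3: 939/187

939/187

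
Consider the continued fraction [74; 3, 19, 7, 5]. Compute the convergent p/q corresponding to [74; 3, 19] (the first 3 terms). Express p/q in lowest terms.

Use the convergent recurrence hₖ = aₖ·hₖ₋₁ + hₖ₋₂ (and likewise for the denominators kₖ):
a_0 = 74: 74/1
a_1 = 3: 223/3
a_2 = 19: 4311/58

4311/58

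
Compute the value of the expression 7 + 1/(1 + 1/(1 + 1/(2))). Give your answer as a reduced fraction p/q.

38/5

a_0 = 7: 7/1
a_1 = 1: 8/1
a_2 = 1: 15/2
a_3 = 2: 38/5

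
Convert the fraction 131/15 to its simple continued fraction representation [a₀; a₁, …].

[8; 1, 2, 1, 3]

Apply division with remainder until the remainder is 0:
⌊131/15⌋ = 8, remainder 11
⌊15/11⌋ = 1, remainder 4
⌊11/4⌋ = 2, remainder 3
⌊4/3⌋ = 1, remainder 1
⌊3/1⌋ = 3, remainder 0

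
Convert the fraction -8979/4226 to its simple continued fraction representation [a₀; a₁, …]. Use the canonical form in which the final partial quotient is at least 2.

⌊-8979/4226⌋ = -3, remainder 3699
⌊4226/3699⌋ = 1, remainder 527
⌊3699/527⌋ = 7, remainder 10
⌊527/10⌋ = 52, remainder 7
⌊10/7⌋ = 1, remainder 3
⌊7/3⌋ = 2, remainder 1
⌊3/1⌋ = 3, remainder 0

[-3; 1, 7, 52, 1, 2, 3]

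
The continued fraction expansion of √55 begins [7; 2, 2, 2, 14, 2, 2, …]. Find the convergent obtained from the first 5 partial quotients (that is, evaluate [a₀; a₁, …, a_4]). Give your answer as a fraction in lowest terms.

Starting at the tail and folding back:
Start with 14.
2 + 1/(14/1) = 2 + 1/14 = 29/14
2 + 1/(29/14) = 2 + 14/29 = 72/29
2 + 1/(72/29) = 2 + 29/72 = 173/72
7 + 1/(173/72) = 7 + 72/173 = 1283/173

1283/173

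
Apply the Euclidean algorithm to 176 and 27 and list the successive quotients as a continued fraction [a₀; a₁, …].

Apply division with remainder until the remainder is 0:
176 = 6·27 + 14, so a_0 = 6
27 = 1·14 + 13, so a_1 = 1
14 = 1·13 + 1, so a_2 = 1
13 = 13·1 + 0, so a_3 = 13

[6; 1, 1, 13]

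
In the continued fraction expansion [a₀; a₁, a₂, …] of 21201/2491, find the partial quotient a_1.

1

Run the Euclidean algorithm, recording each quotient:
⌊21201/2491⌋ = 8, remainder 1273
⌊2491/1273⌋ = 1, remainder 1218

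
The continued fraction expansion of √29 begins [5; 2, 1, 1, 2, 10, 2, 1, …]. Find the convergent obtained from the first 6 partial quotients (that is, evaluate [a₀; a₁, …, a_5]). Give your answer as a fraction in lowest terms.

Compute successive convergents:
a_0 = 5: 5/1
a_1 = 2: 11/2
a_2 = 1: 16/3
a_3 = 1: 27/5
a_4 = 2: 70/13
a_5 = 10: 727/135

727/135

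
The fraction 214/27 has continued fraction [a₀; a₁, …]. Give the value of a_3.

⌊214/27⌋ = 7, remainder 25
⌊27/25⌋ = 1, remainder 2
⌊25/2⌋ = 12, remainder 1
⌊2/1⌋ = 2, remainder 0

2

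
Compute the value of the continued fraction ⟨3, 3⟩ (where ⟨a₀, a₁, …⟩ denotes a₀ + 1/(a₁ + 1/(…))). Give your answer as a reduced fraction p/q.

10/3

a_0 = 3: 3/1
a_1 = 3: 10/3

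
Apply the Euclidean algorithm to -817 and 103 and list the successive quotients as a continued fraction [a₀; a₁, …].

[-8; 14, 1, 2, 2]

Apply division with remainder until the remainder is 0:
-817 ÷ 103 → quotient -8, remainder 7
103 ÷ 7 → quotient 14, remainder 5
7 ÷ 5 → quotient 1, remainder 2
5 ÷ 2 → quotient 2, remainder 1
2 ÷ 1 → quotient 2, remainder 0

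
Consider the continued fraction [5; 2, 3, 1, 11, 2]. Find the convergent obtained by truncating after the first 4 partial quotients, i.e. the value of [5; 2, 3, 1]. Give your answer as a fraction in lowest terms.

49/9

Start with 1.
3 + 1/(1/1) = 3 + 1/1 = 4/1
2 + 1/(4/1) = 2 + 1/4 = 9/4
5 + 1/(9/4) = 5 + 4/9 = 49/9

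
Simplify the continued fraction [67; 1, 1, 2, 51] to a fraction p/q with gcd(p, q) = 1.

17373/257

Start with 51.
2 + 1/(51/1) = 2 + 1/51 = 103/51
1 + 1/(103/51) = 1 + 51/103 = 154/103
1 + 1/(154/103) = 1 + 103/154 = 257/154
67 + 1/(257/154) = 67 + 154/257 = 17373/257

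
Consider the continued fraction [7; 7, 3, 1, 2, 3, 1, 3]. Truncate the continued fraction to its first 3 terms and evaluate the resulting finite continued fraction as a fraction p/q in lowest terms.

a_0 = 7: 7/1
a_1 = 7: 50/7
a_2 = 3: 157/22

157/22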